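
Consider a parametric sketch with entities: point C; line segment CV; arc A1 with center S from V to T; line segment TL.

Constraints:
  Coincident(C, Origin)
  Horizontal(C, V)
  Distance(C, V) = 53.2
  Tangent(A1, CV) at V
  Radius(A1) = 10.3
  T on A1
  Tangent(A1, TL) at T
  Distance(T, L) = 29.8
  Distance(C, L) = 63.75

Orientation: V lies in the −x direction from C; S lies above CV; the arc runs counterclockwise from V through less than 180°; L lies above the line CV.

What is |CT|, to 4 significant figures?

44.75

C is at the origin; C and V share the same y with |CV| = 53.2 and V on the −x side, so V = (-53.20, 0.000). Tangency of A1 to CV means the radius SV is perpendicular to CV, so S = V + (0, 10.3) = (-53.20, 10.30). Since ST ⟂ TL (tangency), |SL| = √(10.3² + 29.8²) = 31.53 regardless of where T sits on A1. So L lies on both circle(C, 63.75) and circle(S, 31.53); the above-CV intersection is L = (-48.42, 41.47). T is the foot of the tangent from L: T = (-43.07, 12.15).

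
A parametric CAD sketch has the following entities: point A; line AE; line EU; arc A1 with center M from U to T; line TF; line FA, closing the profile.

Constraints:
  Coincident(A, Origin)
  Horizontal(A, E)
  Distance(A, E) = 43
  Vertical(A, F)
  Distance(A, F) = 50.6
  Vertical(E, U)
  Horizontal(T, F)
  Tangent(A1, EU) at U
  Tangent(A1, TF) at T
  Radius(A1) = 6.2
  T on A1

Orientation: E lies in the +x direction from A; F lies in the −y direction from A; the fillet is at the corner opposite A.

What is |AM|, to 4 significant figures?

57.67

A is at the origin; A and E share the same y with |AE| = 43.0 and E on the +x side, so E = (43.00, 0.000). AF is vertical with |AF| = 50.6 and F on the −y side, so F = (0.000, -50.60). The virtual corner opposite A is at (43.00, -50.60). Tangency of A1 to EU means the radius MU is perpendicular to EU and A1 meets TF tangentially, so MT is at right angles to TF, with radius 6.2, so the center M sits 6.2 in from both sides at M = (36.80, -44.40). Then |AM| = |M − A| = 57.67.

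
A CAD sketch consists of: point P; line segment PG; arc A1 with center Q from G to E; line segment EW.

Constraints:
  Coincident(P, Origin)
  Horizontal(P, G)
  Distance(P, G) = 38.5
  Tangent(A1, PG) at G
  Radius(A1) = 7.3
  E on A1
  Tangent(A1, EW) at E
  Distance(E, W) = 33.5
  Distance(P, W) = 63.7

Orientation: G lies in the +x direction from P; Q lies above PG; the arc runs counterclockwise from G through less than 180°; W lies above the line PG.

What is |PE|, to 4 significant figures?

46.19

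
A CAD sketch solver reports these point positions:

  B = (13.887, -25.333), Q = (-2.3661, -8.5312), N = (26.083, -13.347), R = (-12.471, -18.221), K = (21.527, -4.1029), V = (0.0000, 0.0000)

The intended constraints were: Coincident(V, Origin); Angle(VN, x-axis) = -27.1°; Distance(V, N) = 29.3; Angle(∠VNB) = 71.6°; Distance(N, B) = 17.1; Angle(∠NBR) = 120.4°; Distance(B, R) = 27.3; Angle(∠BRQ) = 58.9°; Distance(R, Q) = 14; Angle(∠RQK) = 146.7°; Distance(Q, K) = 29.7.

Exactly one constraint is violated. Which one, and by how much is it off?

Distance(Q, K) = 29.7 — off by 5.40.

V = (0.00, 0.00) ✓; VN at -27.10° ✓; |VN| = 29.30 ✓; ∠VNB = 71.60° ✓; |NB| = 17.10 ✓; ∠NBR = 120.4° ✓; |BR| = 27.30 ✓; ∠BRQ = 58.90° ✓; |RQ| = 14.00 ✓; ∠RQK = 146.7° ✓; |QK| = 24.30 ✗.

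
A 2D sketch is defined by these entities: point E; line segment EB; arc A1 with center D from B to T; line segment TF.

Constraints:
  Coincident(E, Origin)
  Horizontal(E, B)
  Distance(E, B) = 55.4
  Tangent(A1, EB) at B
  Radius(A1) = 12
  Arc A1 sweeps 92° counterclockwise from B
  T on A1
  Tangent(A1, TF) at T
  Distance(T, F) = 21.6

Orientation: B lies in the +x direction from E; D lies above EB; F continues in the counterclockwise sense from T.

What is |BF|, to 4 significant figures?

35.81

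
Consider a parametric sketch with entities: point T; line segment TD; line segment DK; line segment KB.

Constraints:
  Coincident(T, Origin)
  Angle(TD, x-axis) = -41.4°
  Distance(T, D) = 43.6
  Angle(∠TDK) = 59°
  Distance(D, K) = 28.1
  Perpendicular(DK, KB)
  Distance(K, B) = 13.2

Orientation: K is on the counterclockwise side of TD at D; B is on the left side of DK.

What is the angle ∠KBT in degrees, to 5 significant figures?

166.86°

T is at the origin; TD runs at -41.4° with length 43.6, so D = 43.6·(cos -41.4°, sin -41.4°) = (32.705, -28.833). ∠TDK = 59.0°, so DK runs at -41.4° + (180° − 59.0°) = 79.600° from the x-axis; with |DK| = 28.1, K = D + 28.1·(cos 79.600°, sin 79.600°) = (37.777, -1.1948). The perpendicularity gives KB at right angles to DK; with |KB| = 13.2 on the left of DK, B = K + 13.2·(-0.98357, 0.18052) = (24.794, 1.1880). Then cos ∠KBT = BK·BT / (|BK||BT|), giving 166.86°.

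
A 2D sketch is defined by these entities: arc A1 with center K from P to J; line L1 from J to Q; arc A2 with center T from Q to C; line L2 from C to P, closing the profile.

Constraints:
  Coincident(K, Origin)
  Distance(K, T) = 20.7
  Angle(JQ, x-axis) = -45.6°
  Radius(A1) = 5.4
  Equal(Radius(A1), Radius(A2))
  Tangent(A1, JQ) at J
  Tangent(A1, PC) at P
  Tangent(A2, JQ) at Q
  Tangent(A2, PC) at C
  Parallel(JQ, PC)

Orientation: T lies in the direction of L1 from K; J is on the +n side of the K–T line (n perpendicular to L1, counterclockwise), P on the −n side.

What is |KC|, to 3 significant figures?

21.4

The slot axis is L1's direction at -45.6°, so u = (cos -45.6°, sin -45.6°) = (0.700, -0.714) and n = (−sin -45.6°, cos -45.6°) = (0.714, 0.700). K is at the origin and T lies 20.7 along u from K, so T = 20.7·u = (14.5, -14.8). Tangency of A1 to both parallel lines with radius 5.4 puts J and P at K ± 5.4·n: J = (3.86, 3.78), P = (-3.86, -3.78). Equal radii place Q and C the same way about T: Q = T + 5.4·n = (18.3, -11.0), C = T − 5.4·n = (10.6, -18.6). Then |KC| = |C − K| = 21.4.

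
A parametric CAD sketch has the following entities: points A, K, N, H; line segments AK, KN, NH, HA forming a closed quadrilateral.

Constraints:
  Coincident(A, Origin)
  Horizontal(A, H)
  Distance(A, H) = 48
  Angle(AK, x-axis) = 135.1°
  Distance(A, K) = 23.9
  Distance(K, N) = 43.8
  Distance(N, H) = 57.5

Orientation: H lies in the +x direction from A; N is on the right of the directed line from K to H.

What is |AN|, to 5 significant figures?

25.212

A is at the origin; A and H share the same y with |AH| = 48.0 and H in +x, so H = (48.0, 0). AK runs at 135.1° with |AK| = 23.9, so K = (-16.929, 16.870). N is determined by |KN| = 43.8 and |NH| = 57.5 together: it lies at the intersection of circle(K, 43.8) and circle(H, 57.5). With |KH| = 67.085, the foot of the radical line on KH is 23.199 from K and the perpendicular offset is √(43.8² − 23.199²) = 37.152. Taking the right-of-KH solution: N = (-3.8187, -24.921).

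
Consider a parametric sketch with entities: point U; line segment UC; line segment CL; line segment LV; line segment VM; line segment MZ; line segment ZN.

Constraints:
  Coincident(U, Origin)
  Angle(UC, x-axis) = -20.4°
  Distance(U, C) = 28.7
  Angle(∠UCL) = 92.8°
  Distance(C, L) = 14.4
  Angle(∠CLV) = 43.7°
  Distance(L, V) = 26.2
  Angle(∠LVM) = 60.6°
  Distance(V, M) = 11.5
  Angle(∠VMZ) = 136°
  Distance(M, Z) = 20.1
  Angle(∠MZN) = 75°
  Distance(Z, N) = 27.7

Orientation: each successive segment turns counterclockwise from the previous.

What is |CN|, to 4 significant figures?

24.01

U is at the origin; UC runs at -20.4° with length 28.7, so C = (26.90, -10.00). ∠UCL = 92.8° gives CL at 66.80° from the x-axis; with |CL| = 14.4, L = (32.57, 3.232). ∠CLV = 43.7° gives LV at -156.9° from the x-axis; with |LV| = 26.2, V = (8.473, -7.048). ∠LVM = 60.6° gives VM at -37.50° from the x-axis; with |VM| = 11.5, M = (17.60, -14.05). ∠VMZ = 136.0° gives MZ at 6.500° from the x-axis; with |MZ| = 20.1, Z = (37.57, -11.77). ∠MZN = 75.0° gives ZN at 111.5° from the x-axis; with |ZN| = 27.7, N = (27.42, 14.00). Then |CN| = |N − C| = 24.01.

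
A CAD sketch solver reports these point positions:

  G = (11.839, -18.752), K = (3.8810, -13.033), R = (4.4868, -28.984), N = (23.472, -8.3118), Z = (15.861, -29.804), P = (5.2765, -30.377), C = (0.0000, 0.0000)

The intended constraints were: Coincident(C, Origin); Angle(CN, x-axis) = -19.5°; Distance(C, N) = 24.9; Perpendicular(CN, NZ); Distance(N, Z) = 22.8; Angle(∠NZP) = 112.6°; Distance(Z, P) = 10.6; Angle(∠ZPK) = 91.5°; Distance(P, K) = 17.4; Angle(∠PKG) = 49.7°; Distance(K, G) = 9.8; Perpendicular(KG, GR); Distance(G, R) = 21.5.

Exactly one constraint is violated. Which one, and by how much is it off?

Distance(G, R) = 21.5 — off by 8.90.

C = (0.00, 0.00) ✓; CN at -19.50° ✓; |CN| = 24.90 ✓; ∠(CN, NZ) = 90.00° ✓; |NZ| = 22.80 ✓; ∠NZP = 112.6° ✓; |ZP| = 10.60 ✓; ∠ZPK = 91.50° ✓; |PK| = 17.40 ✓; ∠PKG = 49.70° ✓; |KG| = 9.800 ✓; ∠(KG, GR) = 90.00° ✓; |GR| = 12.60 ✗.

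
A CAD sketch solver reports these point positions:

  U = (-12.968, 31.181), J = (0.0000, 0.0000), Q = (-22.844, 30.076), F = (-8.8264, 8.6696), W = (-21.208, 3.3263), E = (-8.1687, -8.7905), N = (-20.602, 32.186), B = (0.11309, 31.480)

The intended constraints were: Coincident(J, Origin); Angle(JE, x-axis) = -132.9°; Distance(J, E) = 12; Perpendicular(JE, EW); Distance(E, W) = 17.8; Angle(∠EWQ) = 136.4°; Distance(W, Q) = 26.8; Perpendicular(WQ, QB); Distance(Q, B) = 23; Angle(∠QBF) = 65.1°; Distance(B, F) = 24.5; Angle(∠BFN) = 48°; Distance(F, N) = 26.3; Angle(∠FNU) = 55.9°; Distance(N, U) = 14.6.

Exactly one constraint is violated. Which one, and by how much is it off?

Distance(N, U) = 14.6 — off by 6.90.

J = (0.00, 0.00) ✓; JE at -132.9° ✓; |JE| = 12.00 ✓; ∠(JE, EW) = 90.00° ✓; |EW| = 17.80 ✓; ∠EWQ = 136.4° ✓; |WQ| = 26.80 ✓; ∠(WQ, QB) = 90.00° ✓; |QB| = 23.00 ✓; ∠QBF = 65.10° ✓; |BF| = 24.50 ✓; ∠BFN = 48.00° ✓; |FN| = 26.30 ✓; ∠FNU = 55.90° ✓; |NU| = 7.700 ✗.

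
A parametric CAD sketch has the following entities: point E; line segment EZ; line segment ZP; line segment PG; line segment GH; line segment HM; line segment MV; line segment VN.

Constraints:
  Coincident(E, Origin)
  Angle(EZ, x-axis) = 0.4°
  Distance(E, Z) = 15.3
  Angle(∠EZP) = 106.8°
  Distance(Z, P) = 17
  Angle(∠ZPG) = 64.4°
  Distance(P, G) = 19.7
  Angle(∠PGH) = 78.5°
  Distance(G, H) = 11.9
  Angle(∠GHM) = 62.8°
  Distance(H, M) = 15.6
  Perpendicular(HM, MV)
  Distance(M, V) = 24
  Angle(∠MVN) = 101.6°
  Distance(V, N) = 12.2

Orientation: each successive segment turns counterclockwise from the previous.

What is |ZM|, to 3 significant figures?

13.6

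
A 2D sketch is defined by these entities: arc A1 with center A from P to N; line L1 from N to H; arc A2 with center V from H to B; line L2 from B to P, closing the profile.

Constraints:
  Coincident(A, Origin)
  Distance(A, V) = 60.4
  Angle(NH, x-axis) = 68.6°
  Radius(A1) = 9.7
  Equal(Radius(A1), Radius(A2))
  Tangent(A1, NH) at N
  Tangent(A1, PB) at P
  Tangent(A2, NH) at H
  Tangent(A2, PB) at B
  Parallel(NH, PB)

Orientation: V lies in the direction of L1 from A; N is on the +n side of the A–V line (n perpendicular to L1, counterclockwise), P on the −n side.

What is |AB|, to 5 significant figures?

61.174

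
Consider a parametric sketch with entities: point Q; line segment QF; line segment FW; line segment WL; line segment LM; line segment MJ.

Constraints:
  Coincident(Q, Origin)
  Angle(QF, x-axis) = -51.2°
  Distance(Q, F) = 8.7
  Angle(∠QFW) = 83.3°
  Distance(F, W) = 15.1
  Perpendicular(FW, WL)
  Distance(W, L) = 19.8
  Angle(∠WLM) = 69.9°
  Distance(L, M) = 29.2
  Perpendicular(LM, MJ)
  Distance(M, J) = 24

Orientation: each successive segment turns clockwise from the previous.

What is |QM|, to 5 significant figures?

13.384

FW is perpendicular to WL, so WL runs at 122.10°; with |WL| = 19.8, L = (-17.862, 1.9687). ∠WLM = 69.9° gives LM at 12.000° from the x-axis; with |LM| = 29.2, M = (10.700, 8.0397). Then |QM| = |M − Q| = 13.384.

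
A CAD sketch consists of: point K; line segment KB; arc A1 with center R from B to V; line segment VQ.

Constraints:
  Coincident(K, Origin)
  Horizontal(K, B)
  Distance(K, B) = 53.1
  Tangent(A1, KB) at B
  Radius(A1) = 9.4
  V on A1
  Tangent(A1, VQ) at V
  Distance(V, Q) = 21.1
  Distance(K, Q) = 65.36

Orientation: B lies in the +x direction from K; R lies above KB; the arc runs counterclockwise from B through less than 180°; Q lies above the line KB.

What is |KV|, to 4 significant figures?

63.30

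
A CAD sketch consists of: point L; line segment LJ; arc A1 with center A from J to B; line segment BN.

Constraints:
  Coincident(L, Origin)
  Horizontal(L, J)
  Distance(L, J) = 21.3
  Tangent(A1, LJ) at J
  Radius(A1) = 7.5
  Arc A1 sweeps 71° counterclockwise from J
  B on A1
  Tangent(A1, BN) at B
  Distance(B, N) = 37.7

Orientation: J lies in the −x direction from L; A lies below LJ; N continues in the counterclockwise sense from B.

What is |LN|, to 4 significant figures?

57.54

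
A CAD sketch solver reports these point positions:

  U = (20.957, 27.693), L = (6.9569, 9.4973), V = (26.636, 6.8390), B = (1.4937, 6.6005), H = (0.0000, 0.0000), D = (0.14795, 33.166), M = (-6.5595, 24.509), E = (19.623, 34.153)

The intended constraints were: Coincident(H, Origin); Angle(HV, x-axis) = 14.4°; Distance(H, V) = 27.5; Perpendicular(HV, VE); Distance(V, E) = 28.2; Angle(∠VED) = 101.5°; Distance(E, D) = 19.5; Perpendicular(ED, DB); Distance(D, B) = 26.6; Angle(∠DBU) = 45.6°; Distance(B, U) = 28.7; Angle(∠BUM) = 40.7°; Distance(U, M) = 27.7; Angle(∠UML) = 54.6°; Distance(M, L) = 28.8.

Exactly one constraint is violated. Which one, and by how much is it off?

Distance(M, L) = 28.8 — off by 8.60.

H = (0.00, 0.00) ✓; HV at 14.40° ✓; |HV| = 27.50 ✓; ∠(HV, VE) = 90.00° ✓; |VE| = 28.20 ✓; ∠VED = 101.5° ✓; |ED| = 19.50 ✓; ∠(ED, DB) = 90.00° ✓; |DB| = 26.60 ✓; ∠DBU = 45.60° ✓; |BU| = 28.70 ✓; ∠BUM = 40.70° ✓; |UM| = 27.70 ✓; ∠UML = 54.60° ✓; |ML| = 20.20 ✗.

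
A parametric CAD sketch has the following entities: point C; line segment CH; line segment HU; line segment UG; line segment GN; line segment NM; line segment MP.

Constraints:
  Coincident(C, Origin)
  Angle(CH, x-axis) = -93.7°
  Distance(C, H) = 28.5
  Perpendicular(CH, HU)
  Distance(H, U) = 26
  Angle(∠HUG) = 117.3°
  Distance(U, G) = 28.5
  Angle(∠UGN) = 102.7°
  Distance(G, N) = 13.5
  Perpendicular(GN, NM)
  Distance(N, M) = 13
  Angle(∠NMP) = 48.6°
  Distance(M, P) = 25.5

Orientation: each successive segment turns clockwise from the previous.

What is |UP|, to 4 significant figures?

31.67

C is at the origin; CH runs at -93.7° with length 28.5, so H = (-1.839, -28.44). CH is perpendicular to HU, so HU runs at 176.3°; with |HU| = 26.0, U = (-27.78, -26.76). ∠HUG = 117.3° gives UG at 113.6° from the x-axis; with |UG| = 28.5, G = (-39.19, -0.6464). ∠UGN = 102.7° gives GN at 36.30° from the x-axis; with |GN| = 13.5, N = (-28.31, 7.346). GN is perpendicular to NM, so NM runs at -53.70°; with |NM| = 13.0, M = (-20.62, -3.131). ∠NMP = 48.6° gives MP at 174.9° from the x-axis; with |MP| = 25.5, P = (-46.02, -0.8645). Then |UP| = |P − U| = 31.67.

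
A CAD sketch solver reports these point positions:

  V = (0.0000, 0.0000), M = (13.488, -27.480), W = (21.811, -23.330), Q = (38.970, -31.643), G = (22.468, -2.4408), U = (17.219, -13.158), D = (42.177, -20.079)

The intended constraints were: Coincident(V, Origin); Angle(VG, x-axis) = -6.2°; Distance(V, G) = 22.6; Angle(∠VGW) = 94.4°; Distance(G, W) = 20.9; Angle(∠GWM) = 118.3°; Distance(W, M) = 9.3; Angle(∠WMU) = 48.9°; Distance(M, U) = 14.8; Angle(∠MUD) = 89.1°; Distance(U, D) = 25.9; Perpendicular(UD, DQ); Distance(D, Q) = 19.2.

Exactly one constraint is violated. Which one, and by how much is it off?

Distance(D, Q) = 19.2 — off by 7.20.

V = (0.00, 0.00) ✓; VG at -6.200° ✓; |VG| = 22.60 ✓; ∠VGW = 94.40° ✓; |GW| = 20.90 ✓; ∠GWM = 118.3° ✓; |WM| = 9.300 ✓; ∠WMU = 48.90° ✓; |MU| = 14.80 ✓; ∠MUD = 89.10° ✓; |UD| = 25.90 ✓; ∠(UD, DQ) = 90.00° ✓; |DQ| = 12.00 ✗.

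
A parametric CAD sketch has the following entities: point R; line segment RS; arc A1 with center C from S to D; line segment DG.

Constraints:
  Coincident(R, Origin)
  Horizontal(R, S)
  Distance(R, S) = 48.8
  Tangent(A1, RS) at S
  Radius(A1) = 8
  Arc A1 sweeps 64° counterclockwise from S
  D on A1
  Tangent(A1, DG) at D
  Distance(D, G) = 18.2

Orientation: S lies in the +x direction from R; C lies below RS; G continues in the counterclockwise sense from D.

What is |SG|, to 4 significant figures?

25.78

On A1, S sits at bearing 90° from C; a 64° counterclockwise sweep puts D at bearing 154°, so D = C + 8.0·(cos 154°, sin 154°) = (41.61, -4.493). The tangent condition forces CD to be normal to DG, so DG runs along (−sin 154°, cos 154°); with |DG| = 18.2, G = (33.63, -20.85). Then |SG| = |G − S| = 25.78.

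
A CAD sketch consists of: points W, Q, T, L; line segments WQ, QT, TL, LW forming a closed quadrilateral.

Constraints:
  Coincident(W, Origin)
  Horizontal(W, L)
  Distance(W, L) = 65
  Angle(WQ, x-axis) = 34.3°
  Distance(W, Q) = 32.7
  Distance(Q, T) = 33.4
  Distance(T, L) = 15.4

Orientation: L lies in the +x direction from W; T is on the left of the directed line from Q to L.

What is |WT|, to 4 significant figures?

61.95

Checks: |QT| = 33.40 ✓; |TL| = 15.40 ✓.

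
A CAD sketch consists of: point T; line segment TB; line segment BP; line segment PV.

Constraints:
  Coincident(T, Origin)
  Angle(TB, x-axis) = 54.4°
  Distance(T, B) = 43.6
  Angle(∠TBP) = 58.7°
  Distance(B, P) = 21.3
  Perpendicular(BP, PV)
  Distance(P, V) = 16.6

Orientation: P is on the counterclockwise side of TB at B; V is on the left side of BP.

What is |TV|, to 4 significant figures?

20.70

T is at the origin; TB runs at 54.4° with length 43.6, so B = 43.6·(cos 54.4°, sin 54.4°) = (25.38, 35.45). ∠TBP = 58.7°, so BP runs at 54.4° + (180° − 58.7°) = 175.7° from the x-axis; with |BP| = 21.3, P = B + 21.3·(cos 175.7°, sin 175.7°) = (4.141, 37.05). BP ⟂ PV; with |PV| = 16.6 on the left of BP, V = P + 16.6·(-0.07498, -0.9972) = (2.896, 20.49). Then |TV| = |V − T| = 20.70.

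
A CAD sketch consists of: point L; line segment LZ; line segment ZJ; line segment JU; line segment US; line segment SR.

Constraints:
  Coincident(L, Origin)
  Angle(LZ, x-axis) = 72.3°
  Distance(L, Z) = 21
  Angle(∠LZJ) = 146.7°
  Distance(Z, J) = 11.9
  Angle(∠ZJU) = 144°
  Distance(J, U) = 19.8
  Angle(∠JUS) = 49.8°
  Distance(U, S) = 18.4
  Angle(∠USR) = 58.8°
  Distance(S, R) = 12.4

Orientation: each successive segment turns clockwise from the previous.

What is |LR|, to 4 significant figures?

32.16

L is at the origin; LZ runs at 72.3° with length 21.0, so Z = (6.385, 20.01). ∠LZJ = 146.7° gives ZJ at 39.00° from the x-axis; with |ZJ| = 11.9, J = (15.63, 27.49). ∠ZJU = 144.0° gives JU at 3.000° from the x-axis; with |JU| = 19.8, U = (35.41, 28.53). ∠JUS = 49.8° gives US at -127.2° from the x-axis; with |US| = 18.4, S = (24.28, 13.87). ∠USR = 58.8° gives SR at 111.6° from the x-axis; with |SR| = 12.4, R = (19.72, 25.40). Then |LR| = |R − L| = 32.16.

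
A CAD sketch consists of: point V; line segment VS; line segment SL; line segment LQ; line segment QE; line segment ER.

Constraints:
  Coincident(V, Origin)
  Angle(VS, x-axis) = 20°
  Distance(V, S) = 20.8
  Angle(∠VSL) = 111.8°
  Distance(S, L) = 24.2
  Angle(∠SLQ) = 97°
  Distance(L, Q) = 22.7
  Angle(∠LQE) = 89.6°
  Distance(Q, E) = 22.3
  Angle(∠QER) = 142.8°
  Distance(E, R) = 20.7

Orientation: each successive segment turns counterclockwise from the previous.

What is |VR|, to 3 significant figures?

7.11

V is at the origin; VS runs at 20.0° with length 20.8, so S = (19.5, 7.11). ∠VSL = 111.8° gives SL at 88.2° from the x-axis; with |SL| = 24.2, L = (20.3, 31.3). ∠SLQ = 97.0° gives LQ at 171° from the x-axis; with |LQ| = 22.7, Q = (-2.13, 34.8). ∠LQE = 89.6° gives QE at -98.4° from the x-axis; with |QE| = 22.3, E = (-5.38, 12.7). ∠QER = 142.8° gives ER at -61.2° from the x-axis; with |ER| = 20.7, R = (4.59, -5.43). Then |VR| = |R − V| = 7.11.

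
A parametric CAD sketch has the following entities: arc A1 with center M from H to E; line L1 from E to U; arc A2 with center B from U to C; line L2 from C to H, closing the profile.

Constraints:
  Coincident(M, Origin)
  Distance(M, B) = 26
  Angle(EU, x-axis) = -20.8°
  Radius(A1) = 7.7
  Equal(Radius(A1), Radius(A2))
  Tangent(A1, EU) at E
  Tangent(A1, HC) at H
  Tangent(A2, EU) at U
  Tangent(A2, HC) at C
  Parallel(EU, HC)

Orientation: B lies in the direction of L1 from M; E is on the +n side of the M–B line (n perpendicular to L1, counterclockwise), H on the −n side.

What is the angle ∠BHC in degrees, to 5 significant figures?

16.497°

Tangency of A1 to both parallel lines with radius 7.7 puts E and H at M ± 7.7·n: E = (2.7343, 7.1982), H = (-2.7343, -7.1982). Equal radii place U and C the same way about B: U = B + 7.7·n = (27.040, -2.0346), C = B − 7.7·n = (21.571, -16.431). Then cos ∠BHC = HB·HC / (|HB||HC|), giving 16.497°.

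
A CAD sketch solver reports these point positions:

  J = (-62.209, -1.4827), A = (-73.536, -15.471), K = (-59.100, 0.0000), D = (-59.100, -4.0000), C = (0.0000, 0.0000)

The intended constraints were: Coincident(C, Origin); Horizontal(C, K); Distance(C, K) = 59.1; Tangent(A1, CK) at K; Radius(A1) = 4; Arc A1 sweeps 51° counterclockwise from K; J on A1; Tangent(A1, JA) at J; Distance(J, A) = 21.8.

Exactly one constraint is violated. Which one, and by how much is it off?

Distance(J, A) = 21.8 — off by 3.80.

C = (0.00, 0.00) ✓; C.y = 0.00, K.y = 0.00 ✓; |CK| = 59.10 ✓; ∠(DK, KC) = 90.00° ✓; |DK| = 4.000 ✓; bearing(D→J) − bearing(D→K) = 51.00° ✓; |DJ| = 4.000 ✓; ∠(DJ, JA) = 90.00° ✓; |JA| = 18.00 ✗.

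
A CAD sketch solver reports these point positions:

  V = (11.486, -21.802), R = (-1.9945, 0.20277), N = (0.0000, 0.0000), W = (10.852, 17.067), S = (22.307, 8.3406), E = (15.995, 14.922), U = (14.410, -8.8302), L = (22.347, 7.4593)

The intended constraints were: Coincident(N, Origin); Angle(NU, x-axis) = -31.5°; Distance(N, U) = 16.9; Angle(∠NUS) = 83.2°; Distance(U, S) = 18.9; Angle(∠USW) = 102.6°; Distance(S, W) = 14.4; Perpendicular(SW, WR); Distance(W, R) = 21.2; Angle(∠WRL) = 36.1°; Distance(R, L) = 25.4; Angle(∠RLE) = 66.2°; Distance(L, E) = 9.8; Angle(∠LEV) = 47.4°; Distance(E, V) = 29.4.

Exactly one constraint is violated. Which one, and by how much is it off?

Distance(E, V) = 29.4 — off by 7.60.

N = (0.00, 0.00) ✓; NU at -31.50° ✓; |NU| = 16.90 ✓; ∠NUS = 83.20° ✓; |US| = 18.90 ✓; ∠USW = 102.6° ✓; |SW| = 14.40 ✓; ∠(SW, WR) = 90.00° ✓; |WR| = 21.20 ✓; ∠WRL = 36.10° ✓; |RL| = 25.40 ✓; ∠RLE = 66.20° ✓; |LE| = 9.800 ✓; ∠LEV = 47.40° ✓; |EV| = 37.00 ✗.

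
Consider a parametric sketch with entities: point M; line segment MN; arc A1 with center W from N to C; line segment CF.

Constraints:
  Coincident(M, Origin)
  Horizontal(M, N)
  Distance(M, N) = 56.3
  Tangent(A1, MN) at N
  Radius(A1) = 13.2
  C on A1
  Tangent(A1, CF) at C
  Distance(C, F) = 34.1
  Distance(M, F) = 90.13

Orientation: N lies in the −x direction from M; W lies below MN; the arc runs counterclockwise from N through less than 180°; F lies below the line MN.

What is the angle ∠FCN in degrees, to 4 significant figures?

145.1°

Checks: M = (0.00, 0.00) ✓; |WC| = 13.20 ✓; ∠(WC, CF) = 90.00° ✓; |CF| = 34.10 ✓; |MF| = 90.13 ✓.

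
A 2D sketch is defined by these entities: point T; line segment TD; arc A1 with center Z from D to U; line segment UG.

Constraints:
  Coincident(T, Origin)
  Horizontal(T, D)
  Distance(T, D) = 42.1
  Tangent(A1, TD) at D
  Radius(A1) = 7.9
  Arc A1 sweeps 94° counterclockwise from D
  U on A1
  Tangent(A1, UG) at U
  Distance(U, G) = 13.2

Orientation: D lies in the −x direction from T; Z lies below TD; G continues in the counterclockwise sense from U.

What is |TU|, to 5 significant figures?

50.690

T is at the origin; TD is horizontal with |TD| = 42.1 and D on the −x side, so D = (-42.100, 0.0000). A1 meets TD tangentially, so ZD is at right angles to TD, so Z = D + (0, -7.9) = (-42.100, -7.9000). On A1, D sits at bearing 90° from Z; a 94° counterclockwise sweep puts U at bearing 184°, so U = Z + 7.9·(cos 184°, sin 184°) = (-49.981, -8.4511). Then |TU| = |U − T| = 50.690.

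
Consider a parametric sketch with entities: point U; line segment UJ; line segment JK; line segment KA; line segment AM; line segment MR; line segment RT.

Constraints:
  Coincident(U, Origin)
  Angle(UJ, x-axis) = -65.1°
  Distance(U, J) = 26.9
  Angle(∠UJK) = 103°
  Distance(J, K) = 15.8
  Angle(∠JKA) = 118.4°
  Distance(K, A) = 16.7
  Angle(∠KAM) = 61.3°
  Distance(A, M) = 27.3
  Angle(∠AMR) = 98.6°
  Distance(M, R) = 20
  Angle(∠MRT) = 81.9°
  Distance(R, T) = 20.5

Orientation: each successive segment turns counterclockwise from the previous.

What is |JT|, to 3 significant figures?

15.0

U is at the origin; UJ runs at -65.1° with length 26.9, so J = (11.3, -24.4). ∠UJK = 103.0° gives JK at 11.9° from the x-axis; with |JK| = 15.8, K = (26.8, -21.1). ∠JKA = 118.4° gives KA at 73.5° from the x-axis; with |KA| = 16.7, A = (31.5, -5.13). ∠KAM = 61.3° gives AM at -168° from the x-axis; with |AM| = 27.3, M = (4.85, -10.9). ∠AMR = 98.6° gives MR at -86.4° from the x-axis; with |MR| = 20.0, R = (6.10, -30.9). ∠MRT = 81.9° gives RT at 11.7° from the x-axis; with |RT| = 20.5, T = (26.2, -26.7). Then |JT| = |T − J| = 15.0.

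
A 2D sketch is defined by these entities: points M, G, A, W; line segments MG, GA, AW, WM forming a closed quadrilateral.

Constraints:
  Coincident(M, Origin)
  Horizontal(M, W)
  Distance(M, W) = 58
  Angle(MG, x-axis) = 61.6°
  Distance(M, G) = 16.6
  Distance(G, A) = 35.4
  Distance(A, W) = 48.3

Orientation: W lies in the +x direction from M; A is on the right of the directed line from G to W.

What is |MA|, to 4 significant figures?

24.69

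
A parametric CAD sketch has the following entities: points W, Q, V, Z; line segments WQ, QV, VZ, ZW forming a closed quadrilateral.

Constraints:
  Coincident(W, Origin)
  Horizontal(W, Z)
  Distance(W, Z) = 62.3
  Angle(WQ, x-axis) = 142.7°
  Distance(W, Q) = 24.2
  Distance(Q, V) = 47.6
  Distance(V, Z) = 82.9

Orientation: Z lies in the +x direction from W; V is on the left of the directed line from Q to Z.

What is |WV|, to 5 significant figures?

57.183

Checks: |QV| = 47.60 ✓; |VZ| = 82.90 ✓.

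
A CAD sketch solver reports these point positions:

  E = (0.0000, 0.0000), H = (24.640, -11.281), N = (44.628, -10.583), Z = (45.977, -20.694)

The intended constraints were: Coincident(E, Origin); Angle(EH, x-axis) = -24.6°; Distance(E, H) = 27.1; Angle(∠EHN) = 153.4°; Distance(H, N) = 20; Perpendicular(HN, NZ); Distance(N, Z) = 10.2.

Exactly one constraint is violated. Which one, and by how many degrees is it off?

Perpendicular(HN, NZ) — off by 5.60°.

E = (0.00, 0.00) ✓; EH at -24.60° ✓; |EH| = 27.10 ✓; ∠EHN = 153.4° ✓; |HN| = 20.00 ✓; ∠(HN, NZ) = 84.40° ✗; |NZ| = 10.20 ✓.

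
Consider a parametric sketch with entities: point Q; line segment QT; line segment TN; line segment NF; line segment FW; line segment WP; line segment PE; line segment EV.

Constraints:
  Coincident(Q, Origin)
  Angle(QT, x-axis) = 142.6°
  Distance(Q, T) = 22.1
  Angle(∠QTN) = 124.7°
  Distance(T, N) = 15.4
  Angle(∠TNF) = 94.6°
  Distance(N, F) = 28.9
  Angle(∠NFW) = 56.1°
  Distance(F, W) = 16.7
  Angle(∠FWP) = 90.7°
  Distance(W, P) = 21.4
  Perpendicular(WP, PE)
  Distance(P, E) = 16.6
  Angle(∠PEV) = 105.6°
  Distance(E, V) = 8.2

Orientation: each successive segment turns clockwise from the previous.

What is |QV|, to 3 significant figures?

38.7

Q is at the origin; QT runs at 142.6° with length 22.1, so T = (-17.6, 13.4). ∠QTN = 124.7° gives TN at 87.3° from the x-axis; with |TN| = 15.4, N = (-16.8, 28.8). ∠TNF = 94.6° gives NF at 1.90° from the x-axis; with |NF| = 28.9, F = (12.1, 29.8). ∠NFW = 56.1° gives FW at -122° from the x-axis; with |FW| = 16.7, W = (3.20, 15.6). ∠FWP = 90.7° gives WP at 149° from the x-axis; with |WP| = 21.4, P = (-15.1, 26.7). The perpendicularity gives PE at right angles to WP, so PE runs at 58.7°; with |PE| = 16.6, E = (-6.46, 40.9). ∠PEV = 105.6° gives EV at -15.7° from the x-axis; with |EV| = 8.2, V = (1.44, 38.7). Then |QV| = |V − Q| = 38.7.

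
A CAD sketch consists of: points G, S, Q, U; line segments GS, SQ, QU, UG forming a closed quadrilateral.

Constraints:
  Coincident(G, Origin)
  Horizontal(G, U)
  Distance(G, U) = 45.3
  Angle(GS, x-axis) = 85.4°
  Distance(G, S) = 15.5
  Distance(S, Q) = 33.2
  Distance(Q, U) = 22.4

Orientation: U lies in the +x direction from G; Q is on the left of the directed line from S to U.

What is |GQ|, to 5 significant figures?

39.348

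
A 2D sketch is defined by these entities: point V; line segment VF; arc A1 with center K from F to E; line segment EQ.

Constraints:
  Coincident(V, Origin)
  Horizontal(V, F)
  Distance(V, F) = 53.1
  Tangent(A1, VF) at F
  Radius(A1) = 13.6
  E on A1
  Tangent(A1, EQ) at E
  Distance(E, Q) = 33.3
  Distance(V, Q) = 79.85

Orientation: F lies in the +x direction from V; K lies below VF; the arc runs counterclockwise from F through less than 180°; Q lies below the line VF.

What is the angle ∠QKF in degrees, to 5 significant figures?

162.57°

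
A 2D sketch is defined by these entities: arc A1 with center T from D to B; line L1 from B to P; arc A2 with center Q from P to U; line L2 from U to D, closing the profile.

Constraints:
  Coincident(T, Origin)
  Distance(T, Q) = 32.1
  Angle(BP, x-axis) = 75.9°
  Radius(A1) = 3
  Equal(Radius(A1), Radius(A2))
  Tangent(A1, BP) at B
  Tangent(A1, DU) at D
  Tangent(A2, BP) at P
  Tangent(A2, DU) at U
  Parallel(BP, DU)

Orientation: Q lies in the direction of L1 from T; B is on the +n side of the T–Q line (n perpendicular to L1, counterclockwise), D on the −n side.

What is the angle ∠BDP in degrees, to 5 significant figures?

79.413°

The slot axis is L1's direction at 75.9°, so u = (cos 75.9°, sin 75.9°) = (0.24362, 0.96987) and n = (−sin 75.9°, cos 75.9°) = (-0.96987, 0.24362). T is at the origin and Q lies 32.1 along u from T, so Q = 32.1·u = (7.8200, 31.133). Tangency of A1 to both parallel lines with radius 3.0 puts B and D at T ± 3.0·n: B = (-2.9096, 0.73085), D = (2.9096, -0.73085). Equal radii place P and U the same way about Q: P = Q + 3.0·n = (4.9104, 31.864), U = Q − 3.0·n = (10.730, 30.402). Then cos ∠BDP = DB·DP / (|DB||DP|), giving 79.413°.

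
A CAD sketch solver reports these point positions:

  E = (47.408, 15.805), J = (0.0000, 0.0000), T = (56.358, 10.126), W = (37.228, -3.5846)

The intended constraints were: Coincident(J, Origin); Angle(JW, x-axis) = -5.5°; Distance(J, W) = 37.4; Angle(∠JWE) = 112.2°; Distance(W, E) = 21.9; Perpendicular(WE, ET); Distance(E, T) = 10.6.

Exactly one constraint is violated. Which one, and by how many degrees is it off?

Perpendicular(WE, ET) — off by 4.70°.

J = (0.00, 0.00) ✓; JW at -5.500° ✓; |JW| = 37.40 ✓; ∠JWE = 112.2° ✓; |WE| = 21.90 ✓; ∠(WE, ET) = 94.70° ✗; |ET| = 10.60 ✓.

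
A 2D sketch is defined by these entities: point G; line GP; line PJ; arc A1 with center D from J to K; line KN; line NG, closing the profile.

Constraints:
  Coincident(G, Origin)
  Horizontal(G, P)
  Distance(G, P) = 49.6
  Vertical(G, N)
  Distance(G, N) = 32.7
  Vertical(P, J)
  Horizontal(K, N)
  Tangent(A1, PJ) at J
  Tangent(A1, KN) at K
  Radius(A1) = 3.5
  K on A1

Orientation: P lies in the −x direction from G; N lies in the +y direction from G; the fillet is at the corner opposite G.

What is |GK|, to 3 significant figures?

56.5

The virtual corner opposite G is at (-49.6, 32.7). Tangency of A1 to PJ means the radius DJ is perpendicular to PJ and A1 meets KN tangentially, so DK is at right angles to KN, with radius 3.5, so the center D sits 3.5 in from both sides at D = (-46.1, 29.2). That places the tangent points at J = (-49.6, 29.2) on PJ and K = (-46.1, 32.7) on KN. Then |GK| = |K − G| = 56.5.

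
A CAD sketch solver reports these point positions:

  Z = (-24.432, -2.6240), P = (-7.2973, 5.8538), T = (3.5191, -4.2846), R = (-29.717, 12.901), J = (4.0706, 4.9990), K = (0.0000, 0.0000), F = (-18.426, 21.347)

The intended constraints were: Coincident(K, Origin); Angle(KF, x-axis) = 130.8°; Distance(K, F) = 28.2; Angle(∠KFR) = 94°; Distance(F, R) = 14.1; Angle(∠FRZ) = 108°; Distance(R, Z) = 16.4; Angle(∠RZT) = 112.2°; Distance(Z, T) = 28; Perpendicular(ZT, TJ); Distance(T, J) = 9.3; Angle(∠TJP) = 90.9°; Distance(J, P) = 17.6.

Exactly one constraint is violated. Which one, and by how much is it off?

Distance(J, P) = 17.6 — off by 6.20.

K = (0.00, 0.00) ✓; KF at 130.8° ✓; |KF| = 28.20 ✓; ∠KFR = 94.00° ✓; |FR| = 14.10 ✓; ∠FRZ = 108.0° ✓; |RZ| = 16.40 ✓; ∠RZT = 112.2° ✓; |ZT| = 28.00 ✓; ∠(ZT, TJ) = 90.00° ✓; |TJ| = 9.300 ✓; ∠TJP = 90.90° ✓; |JP| = 11.40 ✗.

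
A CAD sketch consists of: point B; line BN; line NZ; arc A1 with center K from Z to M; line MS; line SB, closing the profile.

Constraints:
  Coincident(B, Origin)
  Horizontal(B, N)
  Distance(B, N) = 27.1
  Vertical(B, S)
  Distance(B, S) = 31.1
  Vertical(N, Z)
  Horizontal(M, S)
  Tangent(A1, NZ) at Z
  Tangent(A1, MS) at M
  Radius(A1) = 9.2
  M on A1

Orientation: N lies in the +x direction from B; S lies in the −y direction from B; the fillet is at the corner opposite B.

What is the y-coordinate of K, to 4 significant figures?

-21.90

B is at the origin; B and N share the same y with |BN| = 27.1 and N on the +x side, so N = (27.10, 0.000). B and S share the same x with |BS| = 31.1 and S on the −y side, so S = (0.000, -31.10). The virtual corner opposite B is at (27.10, -31.10). A1 meets NZ tangentially, so KZ is at right angles to NZ and the tangent condition forces KM to be normal to MS, with radius 9.2, so the center K sits 9.2 in from both sides at K = (17.90, -21.90). So K.y = -21.90.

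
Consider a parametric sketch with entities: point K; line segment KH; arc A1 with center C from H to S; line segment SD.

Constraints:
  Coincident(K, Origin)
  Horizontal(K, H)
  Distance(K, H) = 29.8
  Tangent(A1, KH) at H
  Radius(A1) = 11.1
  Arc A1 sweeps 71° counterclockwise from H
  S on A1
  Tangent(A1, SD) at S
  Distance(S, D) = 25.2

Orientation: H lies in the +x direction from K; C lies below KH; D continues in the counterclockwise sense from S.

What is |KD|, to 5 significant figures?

33.223

On A1, H sits at bearing 90° from C; a 71° counterclockwise sweep puts S at bearing 161°, so S = C + 11.1·(cos 161°, sin 161°) = (19.305, -7.4862). Tangency of A1 to SD means the radius CS is perpendicular to SD, so SD runs along (−sin 161°, cos 161°); with |SD| = 25.2, D = (11.100, -31.313). Then |KD| = |D − K| = 33.223.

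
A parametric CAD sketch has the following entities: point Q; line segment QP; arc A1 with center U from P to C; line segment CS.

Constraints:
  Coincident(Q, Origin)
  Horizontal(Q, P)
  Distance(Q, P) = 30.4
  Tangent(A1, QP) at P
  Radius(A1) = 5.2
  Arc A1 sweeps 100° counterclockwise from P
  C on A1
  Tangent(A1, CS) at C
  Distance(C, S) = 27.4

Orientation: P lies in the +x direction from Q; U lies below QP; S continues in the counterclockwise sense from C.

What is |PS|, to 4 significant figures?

33.09

On A1, P sits at bearing 90° from U; a 100° counterclockwise sweep puts C at bearing 190°, so C = U + 5.2·(cos 190°, sin 190°) = (25.28, -6.103). Since A1 is tangent to CS there, UC ⟂ CS, so CS runs along (−sin 190°, cos 190°); with |CS| = 27.4, S = (30.04, -33.09). Then |PS| = |S − P| = 33.09.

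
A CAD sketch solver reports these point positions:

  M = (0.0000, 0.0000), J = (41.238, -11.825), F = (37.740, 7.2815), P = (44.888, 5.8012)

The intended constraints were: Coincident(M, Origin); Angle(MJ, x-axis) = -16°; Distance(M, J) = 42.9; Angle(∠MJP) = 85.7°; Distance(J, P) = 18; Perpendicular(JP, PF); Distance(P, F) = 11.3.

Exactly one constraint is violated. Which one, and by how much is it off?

Distance(P, F) = 11.3 — off by 4.00.

M = (0.00, 0.00) ✓; MJ at -16.00° ✓; |MJ| = 42.90 ✓; ∠MJP = 85.70° ✓; |JP| = 18.00 ✓; ∠(JP, PF) = 90.00° ✓; |PF| = 7.300 ✗.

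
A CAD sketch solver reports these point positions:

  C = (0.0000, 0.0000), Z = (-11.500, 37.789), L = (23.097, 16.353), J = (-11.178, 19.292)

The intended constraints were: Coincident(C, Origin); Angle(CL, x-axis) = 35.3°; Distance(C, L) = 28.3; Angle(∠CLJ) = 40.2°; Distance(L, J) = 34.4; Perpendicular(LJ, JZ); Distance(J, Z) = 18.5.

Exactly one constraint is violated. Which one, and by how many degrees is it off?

Perpendicular(LJ, JZ) — off by 5.90°.

C = (0.00, 0.00) ✓; CL at 35.30° ✓; |CL| = 28.30 ✓; ∠CLJ = 40.20° ✓; |LJ| = 34.40 ✓; ∠(LJ, JZ) = 84.10° ✗; |JZ| = 18.50 ✓.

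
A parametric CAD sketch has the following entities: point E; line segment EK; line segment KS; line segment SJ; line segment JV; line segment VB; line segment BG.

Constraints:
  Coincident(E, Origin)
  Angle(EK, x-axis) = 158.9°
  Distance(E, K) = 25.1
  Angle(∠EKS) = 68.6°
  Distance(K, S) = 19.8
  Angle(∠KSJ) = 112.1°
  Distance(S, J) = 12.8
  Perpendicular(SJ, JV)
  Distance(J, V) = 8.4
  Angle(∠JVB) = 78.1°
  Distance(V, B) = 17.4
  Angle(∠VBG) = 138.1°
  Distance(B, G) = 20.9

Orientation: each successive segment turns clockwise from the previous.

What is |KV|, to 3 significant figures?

22.6

E is at the origin; EK runs at 158.9° with length 25.1, so K = (-23.4, 9.04). ∠EKS = 68.6° gives KS at 47.5° from the x-axis; with |KS| = 19.8, S = (-10.0, 23.6). ∠KSJ = 112.1° gives SJ at -20.4° from the x-axis; with |SJ| = 12.8, J = (1.96, 19.2). SJ is perpendicular to JV, so JV runs at -110°; with |JV| = 8.4, V = (-0.971, 11.3). Then |KV| = |V − K| = 22.6.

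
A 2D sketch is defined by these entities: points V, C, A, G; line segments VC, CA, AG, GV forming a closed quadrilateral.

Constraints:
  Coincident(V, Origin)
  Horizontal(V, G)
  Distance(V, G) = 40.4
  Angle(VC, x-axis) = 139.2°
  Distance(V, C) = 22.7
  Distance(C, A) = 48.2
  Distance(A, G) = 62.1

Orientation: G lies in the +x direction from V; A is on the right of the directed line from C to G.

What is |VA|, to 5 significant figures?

35.259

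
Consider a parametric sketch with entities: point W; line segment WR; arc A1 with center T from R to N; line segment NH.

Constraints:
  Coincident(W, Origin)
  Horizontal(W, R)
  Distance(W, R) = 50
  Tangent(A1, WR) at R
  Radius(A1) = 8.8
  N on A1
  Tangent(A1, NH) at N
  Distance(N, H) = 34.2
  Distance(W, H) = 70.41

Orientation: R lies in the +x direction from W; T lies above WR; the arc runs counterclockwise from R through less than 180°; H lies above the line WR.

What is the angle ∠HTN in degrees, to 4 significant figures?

75.57°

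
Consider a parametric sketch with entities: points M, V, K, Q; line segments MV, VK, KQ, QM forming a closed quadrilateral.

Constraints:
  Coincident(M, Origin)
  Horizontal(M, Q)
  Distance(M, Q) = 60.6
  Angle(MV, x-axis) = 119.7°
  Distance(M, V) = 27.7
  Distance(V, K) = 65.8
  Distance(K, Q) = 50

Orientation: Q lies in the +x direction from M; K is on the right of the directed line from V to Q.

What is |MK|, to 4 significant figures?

38.16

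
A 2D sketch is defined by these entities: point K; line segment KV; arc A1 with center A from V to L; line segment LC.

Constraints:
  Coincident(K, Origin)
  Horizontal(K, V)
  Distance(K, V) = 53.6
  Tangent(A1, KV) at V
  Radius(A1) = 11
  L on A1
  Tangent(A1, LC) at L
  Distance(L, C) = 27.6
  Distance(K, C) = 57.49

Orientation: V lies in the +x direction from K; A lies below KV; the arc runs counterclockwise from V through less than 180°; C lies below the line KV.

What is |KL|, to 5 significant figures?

43.998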